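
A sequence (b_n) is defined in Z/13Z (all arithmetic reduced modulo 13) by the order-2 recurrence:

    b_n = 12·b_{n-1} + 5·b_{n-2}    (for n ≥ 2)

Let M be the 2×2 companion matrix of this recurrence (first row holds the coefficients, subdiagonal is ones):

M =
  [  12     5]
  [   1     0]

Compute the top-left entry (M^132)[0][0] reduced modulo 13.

(M^132)[0][0] is the top entry after applying M 132 times to the unit state (1, 0). Equivalently it is h_{133} for the auxiliary sequence (h_n) obeying the same recurrence with h_1 = 1 and h_i = 0 for 0 ≤ i < 1:
h_2 = 12·1 + 5·0 = 12
h_3 = 12·12 + 5·1 = 6
h_4 = 12·6 + 5·12 = 2
h_5 = 12·2 + 5·6 = 2
h_6 = 12·2 + 5·2 = 8
h_7 = 12·8 + 5·2 = 2
h_8 = 12·2 + 5·8 = 12
h_9 = 12·12 + 5·2 = 11
h_10 = 12·11 + 5·12 = 10
h_11 = 12·10 + 5·11 = 6
h_12 = 12·6 + 5·10 = 5
h_13 = 12·5 + 5·6 = 12
h_14 = 12·12 + 5·5 = 0
h_15 = 12·0 + 5·12 = 8
h_16 = 12·8 + 5·0 = 5
h_17 = 12·5 + 5·8 = 9
h_18 = 12·9 + 5·5 = 3
h_19 = 12·3 + 5·9 = 3
h_20 = 12·3 + 5·3 = 12
h_21 = 12·12 + 5·3 = 3
h_22 = 12·3 + 5·12 = 5
h_23 = 12·5 + 5·3 = 10
h_24 = 12·10 + 5·5 = 2
h_25 = 12·2 + 5·10 = 9
h_26 = 12·9 + 5·2 = 1
h_27 = 12·1 + 5·9 = 5
h_28 = 12·5 + 5·1 = 0
h_29 = 12·0 + 5·5 = 12
h_30 = 12·12 + 5·0 = 1
h_31 = 12·1 + 5·12 = 7
h_32 = 12·7 + 5·1 = 11
h_33 = 12·11 + 5·7 = 11
h_34 = 12·11 + 5·11 = 5
h_35 = 12·5 + 5·11 = 11
h_36 = 12·11 + 5·5 = 1
h_37 = 12·1 + 5·11 = 2
h_38 = 12·2 + 5·1 = 3
h_39 = 12·3 + 5·2 = 7
h_40 = 12·7 + 5·3 = 8
h_41 = 12·8 + 5·7 = 1
h_42 = 12·1 + 5·8 = 0
h_43 = 12·0 + 5·1 = 5
h_44 = 12·5 + 5·0 = 8
h_45 = 12·8 + 5·5 = 4
h_46 = 12·4 + 5·8 = 10
h_47 = 12·10 + 5·4 = 10
h_48 = 12·10 + 5·10 = 1
h_49 = 12·1 + 5·10 = 10
h_50 = 12·10 + 5·1 = 8
h_51 = 12·8 + 5·10 = 3
h_52 = 12·3 + 5·8 = 11
h_53 = 12·11 + 5·3 = 4
h_54 = 12·4 + 5·11 = 12
h_55 = 12·12 + 5·4 = 8
h_56 = 12·8 + 5·12 = 0
h_57 = 12·0 + 5·8 = 1
(h_56, h_57) = (0, 1) = (h_0, h_1), so the sequence has period 56.
133 ≡ 21 (mod 56), hence h_133 = h_21 = 3.

3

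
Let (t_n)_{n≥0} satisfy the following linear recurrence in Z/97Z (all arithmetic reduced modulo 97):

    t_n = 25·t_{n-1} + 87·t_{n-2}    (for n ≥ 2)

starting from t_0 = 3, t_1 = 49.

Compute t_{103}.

t_2 = 25·49 + 87·3 = 31
t_3 = 25·31 + 87·49 = 91
t_4 = 25·91 + 87·31 = 25
t_5 = 25·25 + 87·91 = 6
t_6 = 25·6 + 87·25 = 94
t_7 = 25·94 + 87·6 = 59
t_8 = 25·59 + 87·94 = 50
t_9 = 25·50 + 87·59 = 78
t_10 = 25·78 + 87·50 = 92
t_11 = 25·92 + 87·78 = 65
t_12 = 25·65 + 87·92 = 26
t_13 = 25·26 + 87·65 = 0
t_14 = 25·0 + 87·26 = 31
t_15 = 25·31 + 87·0 = 96
t_16 = 25·96 + 87·31 = 53
t_17 = 25·53 + 87·96 = 74
t_18 = 25·74 + 87·53 = 59
t_19 = 25·59 + 87·74 = 56
t_20 = 25·56 + 87·59 = 34
t_21 = 25·34 + 87·56 = 96
t_22 = 25·96 + 87·34 = 23
t_23 = 25·23 + 87·96 = 3
t_24 = 25·3 + 87·23 = 39
t_25 = 25·39 + 87·3 = 72
t_26 = 25·72 + 87·39 = 52
t_27 = 25·52 + 87·72 = 95
t_28 = 25·95 + 87·52 = 12
t_29 = 25·12 + 87·95 = 29
t_30 = 25·29 + 87·12 = 23
t_31 = 25·23 + 87·29 = 91
t_32 = 25·91 + 87·23 = 8
t_33 = 25·8 + 87·91 = 66
t_34 = 25·66 + 87·8 = 18
t_35 = 25·18 + 87·66 = 81
t_36 = 25·81 + 87·18 = 2
t_37 = 25·2 + 87·81 = 16
t_38 = 25·16 + 87·2 = 89
t_39 = 25·89 + 87·16 = 28
t_40 = 25·28 + 87·89 = 4
t_41 = 25·4 + 87·28 = 14
t_42 = 25·14 + 87·4 = 19
t_43 = 25·19 + 87·14 = 44
t_44 = 25·44 + 87·19 = 37
t_45 = 25·37 + 87·44 = 0
t_46 = 25·0 + 87·37 = 18
t_47 = 25·18 + 87·0 = 62
t_48 = 25·62 + 87·18 = 12
t_49 = 25·12 + 87·62 = 68
t_50 = 25·68 + 87·12 = 28
t_51 = 25·28 + 87·68 = 20
t_52 = 25·20 + 87·28 = 26
t_53 = 25·26 + 87·20 = 62
t_54 = 25·62 + 87·26 = 29
t_55 = 25·29 + 87·62 = 8
t_56 = 25·8 + 87·29 = 7
t_57 = 25·7 + 87·8 = 95
t_58 = 25·95 + 87·7 = 74
t_59 = 25·74 + 87·95 = 27
t_60 = 25·27 + 87·74 = 32
t_61 = 25·32 + 87·27 = 45
t_62 = 25·45 + 87·32 = 29
t_63 = 25·29 + 87·45 = 81
t_64 = 25·81 + 87·29 = 86
t_65 = 25·86 + 87·81 = 79
t_66 = 25·79 + 87·86 = 48
t_67 = 25·48 + 87·79 = 22
t_68 = 25·22 + 87·48 = 70
t_69 = 25·70 + 87·22 = 75
t_70 = 25·75 + 87·70 = 11
t_71 = 25·11 + 87·75 = 10
t_72 = 25·10 + 87·11 = 43
t_73 = 25·43 + 87·10 = 5
t_74 = 25·5 + 87·43 = 83
t_75 = 25·83 + 87·5 = 85
t_76 = 25·85 + 87·83 = 34
t_77 = 25·34 + 87·85 = 0
t_78 = 25·0 + 87·34 = 48
t_79 = 25·48 + 87·0 = 36
t_80 = 25·36 + 87·48 = 32
t_81 = 25·32 + 87·36 = 52
t_82 = 25·52 + 87·32 = 10
t_83 = 25·10 + 87·52 = 21
t_84 = 25·21 + 87·10 = 37
t_85 = 25·37 + 87·21 = 36
t_86 = 25·36 + 87·37 = 45
t_87 = 25·45 + 87·36 = 86
t_88 = 25·86 + 87·45 = 51
t_89 = 25·51 + 87·86 = 27
t_90 = 25·27 + 87·51 = 68
t_91 = 25·68 + 87·27 = 72
t_92 = 25·72 + 87·68 = 53
t_93 = 25·53 + 87·72 = 23
t_94 = 25·23 + 87·53 = 45
t_95 = 25·45 + 87·23 = 22
t_96 = 25·22 + 87·45 = 3
t_97 = 25·3 + 87·22 = 49
t_98 = 25·49 + 87·3 = 31
t_99 = 25·31 + 87·49 = 91
t_100 = 25·91 + 87·31 = 25
t_101 = 25·25 + 87·91 = 6
t_102 = 25·6 + 87·25 = 94
t_103 = 25·94 + 87·6 = 59

59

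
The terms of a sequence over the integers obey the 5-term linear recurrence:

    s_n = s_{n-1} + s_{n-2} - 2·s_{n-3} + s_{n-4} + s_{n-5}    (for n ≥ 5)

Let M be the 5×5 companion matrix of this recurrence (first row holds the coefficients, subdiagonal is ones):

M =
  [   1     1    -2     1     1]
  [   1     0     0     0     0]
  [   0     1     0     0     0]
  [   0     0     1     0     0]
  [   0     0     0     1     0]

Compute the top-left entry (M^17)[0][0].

87

(M^17)[0][0] is the top entry after applying M 17 times to the unit state (1, 0, 0, 0, 0). Equivalently it is h_{21} for the auxiliary sequence (h_n) obeying the same recurrence with h_4 = 1 and h_i = 0 for 0 ≤ i < 4:
h_5 = 1·1 + 1·0 + -2·0 + 1·0 + 1·0 = 1
h_6 = 1·1 + 1·1 + -2·0 + 1·0 + 1·0 = 2
h_7 = 1·2 + 1·1 + -2·1 + 1·0 + 1·0 = 1
h_8 = 1·1 + 1·2 + -2·1 + 1·1 + 1·0 = 2
h_9 = 1·2 + 1·1 + -2·2 + 1·1 + 1·1 = 1
h_10 = 1·1 + 1·2 + -2·1 + 1·2 + 1·1 = 4
h_11 = 1·4 + 1·1 + -2·2 + 1·1 + 1·2 = 4
h_12 = 1·4 + 1·4 + -2·1 + 1·2 + 1·1 = 9
h_13 = 1·9 + 1·4 + -2·4 + 1·1 + 1·2 = 8
h_14 = 1·8 + 1·9 + -2·4 + 1·4 + 1·1 = 14
h_15 = 1·14 + 1·8 + -2·9 + 1·4 + 1·4 = 12
h_16 = 1·12 + 1·14 + -2·8 + 1·9 + 1·4 = 23
h_17 = 1·23 + 1·12 + -2·14 + 1·8 + 1·9 = 24
h_18 = 1·24 + 1·23 + -2·12 + 1·14 + 1·8 = 45
h_19 = 1·45 + 1·24 + -2·23 + 1·12 + 1·14 = 49
h_20 = 1·49 + 1·45 + -2·24 + 1·23 + 1·12 = 81
h_21 = 1·81 + 1·49 + -2·45 + 1·24 + 1·23 = 87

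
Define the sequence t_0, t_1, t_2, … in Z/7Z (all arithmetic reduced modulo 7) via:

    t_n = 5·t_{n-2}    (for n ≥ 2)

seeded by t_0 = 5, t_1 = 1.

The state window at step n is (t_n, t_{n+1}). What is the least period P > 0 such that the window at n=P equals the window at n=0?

12

n=0: window = (5, 1)
n=1: window = (1, 4)
n=2: window = (4, 5)
n=3: window = (5, 6)
n=4: window = (6, 4)
n=5: window = (4, 2)
n=6: window = (2, 6)
n=7: window = (6, 3)
n=8: window = (3, 2)
n=9: window = (2, 1)
n=10: window = (1, 3)
n=11: window = (3, 5)
n=12: window = (5, 1)
window at n=12 equals window at n=0 → period = 12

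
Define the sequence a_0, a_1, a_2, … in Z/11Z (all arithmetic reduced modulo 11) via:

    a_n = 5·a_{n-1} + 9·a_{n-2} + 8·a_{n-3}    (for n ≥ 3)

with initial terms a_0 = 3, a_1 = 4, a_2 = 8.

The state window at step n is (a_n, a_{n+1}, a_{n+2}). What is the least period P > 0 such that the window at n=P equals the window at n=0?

n=0: window = (3, 4, 8)
n=1: window = (4, 8, 1)
n=2: window = (8, 1, 10)
n=3: window = (1, 10, 2)
n=4: window = (10, 2, 9)
n=5: window = (2, 9, 0)
n=6: window = (9, 0, 9)
n=7: window = (0, 9, 7)
n=8: window = (9, 7, 6)
n=9: window = (7, 6, 0)
n=10: window = (6, 0, 0)
n=11: window = (0, 0, 4)
n=12: window = (0, 4, 9)
n=13: window = (4, 9, 4)
n=14: window = (9, 4, 1)
n=15: window = (4, 1, 3)
n=16: window = (1, 3, 1)
n=17: window = (3, 1, 7)
n=18: window = (1, 7, 2)
n=19: window = (7, 2, 4)
n=20: window = (2, 4, 6)
n=21: window = (4, 6, 5)
n=22: window = (6, 5, 1)
n=23: window = (5, 1, 10)
n=24: window = (1, 10, 0)
n=25: window = (10, 0, 10)
n=26: window = (0, 10, 9)
n=27: window = (10, 9, 3)
n=28: window = (9, 3, 0)
n=29: window = (3, 0, 0)
n=30: window = (0, 0, 2)
n=31: window = (0, 2, 10)
n=32: window = (2, 10, 2)
n=33: window = (10, 2, 6)
n=34: window = (2, 6, 7)
n=35: window = (6, 7, 6)
n=36: window = (7, 6, 9)
n=37: window = (6, 9, 1)
n=38: window = (9, 1, 2)
n=39: window = (1, 2, 3)
n=40: window = (2, 3, 8)
…
n=188: window = (6, 2, 3)
n=189: window = (2, 3, 4)
n=190: window = (3, 4, 8)
window at n=190 equals window at n=0 → period = 190

190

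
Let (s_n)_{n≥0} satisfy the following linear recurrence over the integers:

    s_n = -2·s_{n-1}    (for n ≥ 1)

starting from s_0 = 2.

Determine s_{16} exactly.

s_1 = -2·2 = -4
s_2 = -2·-4 = 8
s_3 = -2·8 = -16
s_4 = -2·-16 = 32
s_5 = -2·32 = -64
s_6 = -2·-64 = 128
s_7 = -2·128 = -256
s_8 = -2·-256 = 512
s_9 = -2·512 = -1024
s_10 = -2·-1024 = 2048
s_11 = -2·2048 = -4096
s_12 = -2·-4096 = 8192
s_13 = -2·8192 = -16384
s_14 = -2·-16384 = 32768
s_15 = -2·32768 = -65536
s_16 = -2·-65536 = 131072

131072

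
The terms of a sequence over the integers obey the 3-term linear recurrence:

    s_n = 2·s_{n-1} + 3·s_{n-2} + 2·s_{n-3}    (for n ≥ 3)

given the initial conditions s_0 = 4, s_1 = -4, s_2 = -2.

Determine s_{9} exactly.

-8824

s_3 = 2·-2 + 3·-4 + 2·4 = -8
s_4 = 2·-8 + 3·-2 + 2·-4 = -30
s_5 = 2·-30 + 3·-8 + 2·-2 = -88
s_6 = 2·-88 + 3·-30 + 2·-8 = -282
s_7 = 2·-282 + 3·-88 + 2·-30 = -888
s_8 = 2·-888 + 3·-282 + 2·-88 = -2798
s_9 = 2·-2798 + 3·-888 + 2·-282 = -8824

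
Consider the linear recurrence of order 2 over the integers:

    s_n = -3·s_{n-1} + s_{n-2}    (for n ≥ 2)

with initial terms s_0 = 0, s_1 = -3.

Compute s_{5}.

s_2 = -3·-3 + 1·0 = 9
s_3 = -3·9 + 1·-3 = -30
s_4 = -3·-30 + 1·9 = 99
s_5 = -3·99 + 1·-30 = -327

-327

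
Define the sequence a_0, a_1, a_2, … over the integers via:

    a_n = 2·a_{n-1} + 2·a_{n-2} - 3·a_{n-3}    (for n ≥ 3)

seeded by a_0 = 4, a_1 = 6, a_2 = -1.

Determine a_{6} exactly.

a_3 = 2·-1 + 2·6 + -3·4 = -2
a_4 = 2·-2 + 2·-1 + -3·6 = -24
a_5 = 2·-24 + 2·-2 + -3·-1 = -49
a_6 = 2·-49 + 2·-24 + -3·-2 = -140

-140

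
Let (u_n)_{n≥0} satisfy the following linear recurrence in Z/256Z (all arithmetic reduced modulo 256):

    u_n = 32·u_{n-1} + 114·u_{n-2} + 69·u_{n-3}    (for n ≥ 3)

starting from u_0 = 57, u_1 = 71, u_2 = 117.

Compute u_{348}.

u_3 = 32·117 + 114·71 + 69·57 = 155
u_4 = 32·155 + 114·117 + 69·71 = 157
u_5 = 32·157 + 114·155 + 69·117 = 47
u_6 = 32·47 + 114·157 + 69·155 = 145
u_7 = 32·145 + 114·47 + 69·157 = 95
u_8 = 32·95 + 114·145 + 69·47 = 29
Continuing the recurrence:
  u_9 = 3;  u_10 = 229;  u_11 = 199;  u_12 = 169;  u_13 = 119;  u_14 = 197
  u_15 = 43;  u_16 = 45;  u_17 = 223;  u_18 = 129;  u_19 = 143;  u_20 = 109
  u_21 = 19;  u_22 = 117;  u_23 = 119;  u_24 = 25;  u_25 = 167;  u_26 = 21
  u_27 = 187;  u_28 = 189;  u_29 = 143;  u_30 = 113;  u_31 = 191;  u_32 = 189
  u_33 = 35;  u_34 = 5;  u_35 = 39;  u_36 = 137;  u_37 = 215;  u_38 = 101
  u_39 = 75;  u_40 = 77;  u_41 = 63;  u_42 = 97;  u_43 = 239;  u_44 = 13
  u_45 = 51;  u_46 = 149;  u_47 = 215;  u_48 = 249;  u_49 = 7;  u_50 = 181
  u_51 = 219;  u_52 = 221;  u_53 = 239;  u_54 = 81;  u_55 = 31;  u_56 = 93
  u_57 = 67;  u_58 = 37;  u_59 = 135;  u_60 = 105;  u_61 = 55;  u_62 = 5
  u_63 = 107;  u_64 = 109;  u_65 = 159;  u_66 = 65;  u_67 = 79;  u_68 = 173
  u_69 = 83;  u_70 = 181;  u_71 = 55;  u_72 = 217;  u_73 = 103;  u_74 = 85
  u_75 = 251;  u_76 = 253;  u_77 = 79;  u_78 = 49;  u_79 = 127;  u_80 = 253
  u_81 = 99;  u_82 = 69;  u_83 = 231;  u_84 = 73;  u_85 = 151;  u_86 = 165
  u_87 = 139;  u_88 = 141;  u_89 = 255;  u_90 = 33;  u_91 = 175;  u_92 = 77
  u_93 = 115;  u_94 = 213;  u_95 = 151;  u_96 = 185;  u_97 = 199;  u_98 = 245
  u_99 = 27;  u_100 = 29;  u_101 = 175;  u_102 = 17;  u_103 = 223;  u_104 = 157
  u_105 = 131;  u_106 = 101;  u_107 = 71;  u_108 = 41;  u_109 = 247;  u_110 = 69
  u_111 = 171;  u_112 = 173;  u_113 = 95;  u_114 = 1;  u_115 = 15;  u_116 = 237
  u_117 = 147;  u_118 = 245;  u_119 = 247;  u_120 = 153;  u_121 = 39;  u_122 = 149
  u_123 = 59;  u_124 = 61;  u_125 = 15;  u_126 = 241;  u_127 = 63;  u_128 = 61
  u_129 = 163;  u_130 = 133;  u_131 = 167;  u_132 = 9;  u_133 = 87;  u_134 = 229
  u_135 = 203;  u_136 = 205;  u_137 = 191;  u_138 = 225;  u_139 = 111;  u_140 = 141
  u_141 = 179;  u_142 = 21;  u_143 = 87;  u_144 = 121;  u_145 = 135;  u_146 = 53
  u_147 = 91;  u_148 = 93;  u_149 = 111;  u_150 = 209;  u_151 = 159;  u_152 = 221
  u_153 = 195;  u_154 = 165;  u_155 = 7;  u_156 = 233;  u_157 = 183;  u_158 = 133
  u_159 = 235;  u_160 = 237;  u_161 = 31;  u_162 = 193;  u_163 = 207;  u_164 = 45
  u_165 = 211;  u_166 = 53;  u_167 = 183;  u_168 = 89;  u_169 = 231;  u_170 = 213
  u_171 = 123;  u_172 = 125;  u_173 = 207;  u_174 = 177;  u_175 = 255;  u_176 = 125
  u_177 = 227;  u_178 = 197;  u_179 = 103;  u_180 = 201;  u_181 = 23;  u_182 = 37
  u_183 = 11;  u_184 = 13;  u_185 = 127;  u_186 = 161;  u_187 = 47;  u_188 = 205
  u_189 = 243;  u_190 = 85;  u_191 = 23;  u_192 = 57;  u_193 = 71;  u_194 = 117
  u_195 = 155;  u_196 = 157;  u_197 = 47;  u_198 = 145;  u_199 = 95;  u_200 = 29
  u_201 = 3;  u_202 = 229;  u_203 = 199;  u_204 = 169;  u_205 = 119;  u_206 = 197
  u_207 = 43;  u_208 = 45;  u_209 = 223;  u_210 = 129;  u_211 = 143;  u_212 = 109
  u_213 = 19;  u_214 = 117;  u_215 = 119;  u_216 = 25;  u_217 = 167;  u_218 = 21
  u_219 = 187;  u_220 = 189;  u_221 = 143;  u_222 = 113;  u_223 = 191;  u_224 = 189
  u_225 = 35;  u_226 = 5;  u_227 = 39;  u_228 = 137;  u_229 = 215;  u_230 = 101
  u_231 = 75;  u_232 = 77;  u_233 = 63;  u_234 = 97;  u_235 = 239;  u_236 = 13
  u_237 = 51;  u_238 = 149;  u_239 = 215;  u_240 = 249;  u_241 = 7;  u_242 = 181
  u_243 = 219;  u_244 = 221;  u_245 = 239;  u_246 = 81;  u_247 = 31;  u_248 = 93
  u_249 = 67;  u_250 = 37;  u_251 = 135;  u_252 = 105;  u_253 = 55;  u_254 = 5
  u_255 = 107;  u_256 = 109;  u_257 = 159;  u_258 = 65;  u_259 = 79;  u_260 = 173
  u_261 = 83;  u_262 = 181;  u_263 = 55;  u_264 = 217;  u_265 = 103;  u_266 = 85
  u_267 = 251;  u_268 = 253;  u_269 = 79;  u_270 = 49;  u_271 = 127;  u_272 = 253
  u_273 = 99;  u_274 = 69;  u_275 = 231;  u_276 = 73;  u_277 = 151;  u_278 = 165
  u_279 = 139;  u_280 = 141;  u_281 = 255;  u_282 = 33;  u_283 = 175;  u_284 = 77
  u_285 = 115;  u_286 = 213;  u_287 = 151;  u_288 = 185;  u_289 = 199;  u_290 = 245
  u_291 = 27;  u_292 = 29;  u_293 = 175;  u_294 = 17;  u_295 = 223;  u_296 = 157
  u_297 = 131;  u_298 = 101;  u_299 = 71;  u_300 = 41;  u_301 = 247;  u_302 = 69
  u_303 = 171;  u_304 = 173;  u_305 = 95;  u_306 = 1;  u_307 = 15;  u_308 = 237
  u_309 = 147;  u_310 = 245;  u_311 = 247;  u_312 = 153;  u_313 = 39;  u_314 = 149
  u_315 = 59;  u_316 = 61;  u_317 = 15;  u_318 = 241;  u_319 = 63;  u_320 = 61
  u_321 = 163;  u_322 = 133;  u_323 = 167;  u_324 = 9;  u_325 = 87;  u_326 = 229
  u_327 = 203;  u_328 = 205;  u_329 = 191;  u_330 = 225;  u_331 = 111;  u_332 = 141
  u_333 = 179;  u_334 = 21;  u_335 = 87;  u_336 = 121;  u_337 = 135;  u_338 = 53
  u_339 = 91;  u_340 = 93;  u_341 = 111;  u_342 = 209;  u_343 = 159;  u_344 = 221
  u_345 = 195;  u_346 = 165
u_347 = 32·165 + 114·195 + 69·221 = 7
u_348 = 32·7 + 114·165 + 69·195 = 233

233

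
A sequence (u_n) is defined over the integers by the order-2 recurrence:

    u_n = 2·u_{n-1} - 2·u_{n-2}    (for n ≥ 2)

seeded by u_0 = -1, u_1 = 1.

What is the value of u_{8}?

-16

u_2 = 2·1 + -2·-1 = 4
u_3 = 2·4 + -2·1 = 6
u_4 = 2·6 + -2·4 = 4
u_5 = 2·4 + -2·6 = -4
u_6 = 2·-4 + -2·4 = -16
u_7 = 2·-16 + -2·-4 = -24
u_8 = 2·-24 + -2·-16 = -16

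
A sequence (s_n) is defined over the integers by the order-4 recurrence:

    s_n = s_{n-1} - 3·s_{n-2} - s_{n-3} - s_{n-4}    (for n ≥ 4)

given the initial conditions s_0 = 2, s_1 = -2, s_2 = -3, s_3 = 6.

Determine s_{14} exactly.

5283

s_4 = 1·6 + -3·-3 + -1·-2 + -1·2 = 15
s_5 = 1·15 + -3·6 + -1·-3 + -1·-2 = 2
s_6 = 1·2 + -3·15 + -1·6 + -1·-3 = -46
s_7 = 1·-46 + -3·2 + -1·15 + -1·6 = -73
s_8 = 1·-73 + -3·-46 + -1·2 + -1·15 = 48
s_9 = 1·48 + -3·-73 + -1·-46 + -1·2 = 311
s_10 = 1·311 + -3·48 + -1·-73 + -1·-46 = 286
s_11 = 1·286 + -3·311 + -1·48 + -1·-73 = -622
s_12 = 1·-622 + -3·286 + -1·311 + -1·48 = -1839
s_13 = 1·-1839 + -3·-622 + -1·286 + -1·311 = -570
s_14 = 1·-570 + -3·-1839 + -1·-622 + -1·286 = 5283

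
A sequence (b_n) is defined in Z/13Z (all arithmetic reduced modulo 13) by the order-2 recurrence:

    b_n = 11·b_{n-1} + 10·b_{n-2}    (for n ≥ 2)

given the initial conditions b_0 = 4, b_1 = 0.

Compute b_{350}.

b_2 = 11·0 + 10·4 = 1
b_3 = 11·1 + 10·0 = 11
b_4 = 11·11 + 10·1 = 1
b_5 = 11·1 + 10·11 = 4
b_6 = 11·4 + 10·1 = 2
b_7 = 11·2 + 10·4 = 10
b_8 = 11·10 + 10·2 = 0
b_9 = 11·0 + 10·10 = 9
b_10 = 11·9 + 10·0 = 8
b_11 = 11·8 + 10·9 = 9
b_12 = 11·9 + 10·8 = 10
b_13 = 11·10 + 10·9 = 5
b_14 = 11·5 + 10·10 = 12
b_15 = 11·12 + 10·5 = 0
b_16 = 11·0 + 10·12 = 3
b_17 = 11·3 + 10·0 = 7
b_18 = 11·7 + 10·3 = 3
b_19 = 11·3 + 10·7 = 12
b_20 = 11·12 + 10·3 = 6
b_21 = 11·6 + 10·12 = 4
b_22 = 11·4 + 10·6 = 0
(b_21, b_22) = (4, 0) = (b_0, b_1), so the sequence has period 21.
350 ≡ 14 (mod 21), hence b_350 = b_14 = 12.

12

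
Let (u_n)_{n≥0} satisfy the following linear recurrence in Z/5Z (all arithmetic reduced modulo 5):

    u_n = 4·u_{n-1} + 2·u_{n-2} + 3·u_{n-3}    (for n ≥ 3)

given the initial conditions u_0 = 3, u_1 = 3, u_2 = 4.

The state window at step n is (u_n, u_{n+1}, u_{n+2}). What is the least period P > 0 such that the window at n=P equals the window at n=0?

12

n=0: window = (3, 3, 4)
n=1: window = (3, 4, 1)
n=2: window = (4, 1, 1)
n=3: window = (1, 1, 3)
n=4: window = (1, 3, 2)
n=5: window = (3, 2, 2)
n=6: window = (2, 2, 1)
n=7: window = (2, 1, 4)
n=8: window = (1, 4, 4)
n=9: window = (4, 4, 2)
n=10: window = (4, 2, 3)
n=11: window = (2, 3, 3)
n=12: window = (3, 3, 4)
window at n=12 equals window at n=0 → period = 12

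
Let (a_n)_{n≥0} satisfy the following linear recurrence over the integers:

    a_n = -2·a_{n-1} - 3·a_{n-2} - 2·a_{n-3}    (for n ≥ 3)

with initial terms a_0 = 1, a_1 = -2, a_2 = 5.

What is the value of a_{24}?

a_3 = -2·5 + -3·-2 + -2·1 = -6
a_4 = -2·-6 + -3·5 + -2·-2 = 1
a_5 = -2·1 + -3·-6 + -2·5 = 6
a_6 = -2·6 + -3·1 + -2·-6 = -3
a_7 = -2·-3 + -3·6 + -2·1 = -14
a_8 = -2·-14 + -3·-3 + -2·6 = 25
a_9 = -2·25 + -3·-14 + -2·-3 = -2
a_10 = -2·-2 + -3·25 + -2·-14 = -43
a_11 = -2·-43 + -3·-2 + -2·25 = 42
a_12 = -2·42 + -3·-43 + -2·-2 = 49
a_13 = -2·49 + -3·42 + -2·-43 = -138
a_14 = -2·-138 + -3·49 + -2·42 = 45
a_15 = -2·45 + -3·-138 + -2·49 = 226
a_16 = -2·226 + -3·45 + -2·-138 = -311
a_17 = -2·-311 + -3·226 + -2·45 = -146
a_18 = -2·-146 + -3·-311 + -2·226 = 773
a_19 = -2·773 + -3·-146 + -2·-311 = -486
a_20 = -2·-486 + -3·773 + -2·-146 = -1055
a_21 = -2·-1055 + -3·-486 + -2·773 = 2022
a_22 = -2·2022 + -3·-1055 + -2·-486 = 93
a_23 = -2·93 + -3·2022 + -2·-1055 = -4142
a_24 = -2·-4142 + -3·93 + -2·2022 = 3961

3961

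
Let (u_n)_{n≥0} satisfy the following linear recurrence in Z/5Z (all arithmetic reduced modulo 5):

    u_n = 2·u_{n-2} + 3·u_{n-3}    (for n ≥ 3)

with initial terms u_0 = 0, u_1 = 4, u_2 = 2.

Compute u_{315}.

u_3 = 0·2 + 2·4 + 3·0 = 3
u_4 = 0·3 + 2·2 + 3·4 = 1
u_5 = 0·1 + 2·3 + 3·2 = 2
u_6 = 0·2 + 2·1 + 3·3 = 1
u_7 = 0·1 + 2·2 + 3·1 = 2
u_8 = 0·2 + 2·1 + 3·2 = 3
u_9 = 0·3 + 2·2 + 3·1 = 2
u_10 = 0·2 + 2·3 + 3·2 = 2
u_11 = 0·2 + 2·2 + 3·3 = 3
u_12 = 0·3 + 2·2 + 3·2 = 0
u_13 = 0·0 + 2·3 + 3·2 = 2
u_14 = 0·2 + 2·0 + 3·3 = 4
u_15 = 0·4 + 2·2 + 3·0 = 4
u_16 = 0·4 + 2·4 + 3·2 = 4
u_17 = 0·4 + 2·4 + 3·4 = 0
u_18 = 0·0 + 2·4 + 3·4 = 0
u_19 = 0·0 + 2·0 + 3·4 = 2
u_20 = 0·2 + 2·0 + 3·0 = 0
u_21 = 0·0 + 2·2 + 3·0 = 4
u_22 = 0·4 + 2·0 + 3·2 = 1
u_23 = 0·1 + 2·4 + 3·0 = 3
u_24 = 0·3 + 2·1 + 3·4 = 4
u_25 = 0·4 + 2·3 + 3·1 = 4
u_26 = 0·4 + 2·4 + 3·3 = 2
u_27 = 0·2 + 2·4 + 3·4 = 0
u_28 = 0·0 + 2·2 + 3·4 = 1
u_29 = 0·1 + 2·0 + 3·2 = 1
u_30 = 0·1 + 2·1 + 3·0 = 2
u_31 = 0·2 + 2·1 + 3·1 = 0
u_32 = 0·0 + 2·2 + 3·1 = 2
u_33 = 0·2 + 2·0 + 3·2 = 1
u_34 = 0·1 + 2·2 + 3·0 = 4
u_35 = 0·4 + 2·1 + 3·2 = 3
u_36 = 0·3 + 2·4 + 3·1 = 1
u_37 = 0·1 + 2·3 + 3·4 = 3
u_38 = 0·3 + 2·1 + 3·3 = 1
u_39 = 0·1 + 2·3 + 3·1 = 4
u_40 = 0·4 + 2·1 + 3·3 = 1
u_41 = 0·1 + 2·4 + 3·1 = 1
u_42 = 0·1 + 2·1 + 3·4 = 4
u_43 = 0·4 + 2·1 + 3·1 = 0
u_44 = 0·0 + 2·4 + 3·1 = 1
u_45 = 0·1 + 2·0 + 3·4 = 2
u_46 = 0·2 + 2·1 + 3·0 = 2
u_47 = 0·2 + 2·2 + 3·1 = 2
u_48 = 0·2 + 2·2 + 3·2 = 0
u_49 = 0·0 + 2·2 + 3·2 = 0
u_50 = 0·0 + 2·0 + 3·2 = 1
u_51 = 0·1 + 2·0 + 3·0 = 0
u_52 = 0·0 + 2·1 + 3·0 = 2
u_53 = 0·2 + 2·0 + 3·1 = 3
u_54 = 0·3 + 2·2 + 3·0 = 4
u_55 = 0·4 + 2·3 + 3·2 = 2
u_56 = 0·2 + 2·4 + 3·3 = 2
u_57 = 0·2 + 2·2 + 3·4 = 1
u_58 = 0·1 + 2·2 + 3·2 = 0
u_59 = 0·0 + 2·1 + 3·2 = 3
u_60 = 0·3 + 2·0 + 3·1 = 3
u_61 = 0·3 + 2·3 + 3·0 = 1
u_62 = 0·1 + 2·3 + 3·3 = 0
u_63 = 0·0 + 2·1 + 3·3 = 1
u_64 = 0·1 + 2·0 + 3·1 = 3
u_65 = 0·3 + 2·1 + 3·0 = 2
u_66 = 0·2 + 2·3 + 3·1 = 4
u_67 = 0·4 + 2·2 + 3·3 = 3
u_68 = 0·3 + 2·4 + 3·2 = 4
u_69 = 0·4 + 2·3 + 3·4 = 3
u_70 = 0·3 + 2·4 + 3·3 = 2
u_71 = 0·2 + 2·3 + 3·4 = 3
u_72 = 0·3 + 2·2 + 3·3 = 3
u_73 = 0·3 + 2·3 + 3·2 = 2
u_74 = 0·2 + 2·3 + 3·3 = 0
u_75 = 0·0 + 2·2 + 3·3 = 3
u_76 = 0·3 + 2·0 + 3·2 = 1
u_77 = 0·1 + 2·3 + 3·0 = 1
u_78 = 0·1 + 2·1 + 3·3 = 1
u_79 = 0·1 + 2·1 + 3·1 = 0
u_80 = 0·0 + 2·1 + 3·1 = 0
u_81 = 0·0 + 2·0 + 3·1 = 3
u_82 = 0·3 + 2·0 + 3·0 = 0
u_83 = 0·0 + 2·3 + 3·0 = 1
u_84 = 0·1 + 2·0 + 3·3 = 4
u_85 = 0·4 + 2·1 + 3·0 = 2
u_86 = 0·2 + 2·4 + 3·1 = 1
u_87 = 0·1 + 2·2 + 3·4 = 1
u_88 = 0·1 + 2·1 + 3·2 = 3
u_89 = 0·3 + 2·1 + 3·1 = 0
u_90 = 0·0 + 2·3 + 3·1 = 4
u_91 = 0·4 + 2·0 + 3·3 = 4
u_92 = 0·4 + 2·4 + 3·0 = 3
u_93 = 0·3 + 2·4 + 3·4 = 0
u_94 = 0·0 + 2·3 + 3·4 = 3
u_95 = 0·3 + 2·0 + 3·3 = 4
u_96 = 0·4 + 2·3 + 3·0 = 1
u_97 = 0·1 + 2·4 + 3·3 = 2
u_98 = 0·2 + 2·1 + 3·4 = 4
u_99 = 0·4 + 2·2 + 3·1 = 2
u_100 = 0·2 + 2·4 + 3·2 = 4
u_101 = 0·4 + 2·2 + 3·4 = 1
u_102 = 0·1 + 2·4 + 3·2 = 4
u_103 = 0·4 + 2·1 + 3·4 = 4
u_104 = 0·4 + 2·4 + 3·1 = 1
u_105 = 0·1 + 2·4 + 3·4 = 0
u_106 = 0·0 + 2·1 + 3·4 = 4
u_107 = 0·4 + 2·0 + 3·1 = 3
u_108 = 0·3 + 2·4 + 3·0 = 3
u_109 = 0·3 + 2·3 + 3·4 = 3
u_110 = 0·3 + 2·3 + 3·3 = 0
u_111 = 0·0 + 2·3 + 3·3 = 0
u_112 = 0·0 + 2·0 + 3·3 = 4
u_113 = 0·4 + 2·0 + 3·0 = 0
u_114 = 0·0 + 2·4 + 3·0 = 3
u_115 = 0·3 + 2·0 + 3·4 = 2
u_116 = 0·2 + 2·3 + 3·0 = 1
u_117 = 0·1 + 2·2 + 3·3 = 3
u_118 = 0·3 + 2·1 + 3·2 = 3
u_119 = 0·3 + 2·3 + 3·1 = 4
u_120 = 0·4 + 2·3 + 3·3 = 0
u_121 = 0·0 + 2·4 + 3·3 = 2
u_122 = 0·2 + 2·0 + 3·4 = 2
u_123 = 0·2 + 2·2 + 3·0 = 4
u_124 = 0·4 + 2·2 + 3·2 = 0
u_125 = 0·0 + 2·4 + 3·2 = 4
u_126 = 0·4 + 2·0 + 3·4 = 2
(u_124, u_125, u_126) = (0, 4, 2) = (u_0, u_1, u_2), so the sequence has period 124.
315 ≡ 67 (mod 124), hence u_315 = u_67 = 3.

3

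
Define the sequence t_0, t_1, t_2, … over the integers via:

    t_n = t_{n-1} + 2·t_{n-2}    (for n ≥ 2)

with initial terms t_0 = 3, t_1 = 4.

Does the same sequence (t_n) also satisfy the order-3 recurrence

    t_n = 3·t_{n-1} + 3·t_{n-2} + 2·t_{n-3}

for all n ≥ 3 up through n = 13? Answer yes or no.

Terms t_0..t_13: 3, 4, 10, 18, 38, 74, 150, 298, 598, 1194, 2390, 4778, 9558, 19114
n=3: candidate gives 48, actual t_3 = 18 ✗

no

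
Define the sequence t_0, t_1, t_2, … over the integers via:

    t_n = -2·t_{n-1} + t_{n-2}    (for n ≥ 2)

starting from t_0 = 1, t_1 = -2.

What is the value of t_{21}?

t_2 = -2·-2 + 1·1 = 5
t_3 = -2·5 + 1·-2 = -12
t_4 = -2·-12 + 1·5 = 29
t_5 = -2·29 + 1·-12 = -70
t_6 = -2·-70 + 1·29 = 169
t_7 = -2·169 + 1·-70 = -408
t_8 = -2·-408 + 1·169 = 985
t_9 = -2·985 + 1·-408 = -2378
t_10 = -2·-2378 + 1·985 = 5741
t_11 = -2·5741 + 1·-2378 = -13860
t_12 = -2·-13860 + 1·5741 = 33461
t_13 = -2·33461 + 1·-13860 = -80782
t_14 = -2·-80782 + 1·33461 = 195025
t_15 = -2·195025 + 1·-80782 = -470832
t_16 = -2·-470832 + 1·195025 = 1136689
t_17 = -2·1136689 + 1·-470832 = -2744210
t_18 = -2·-2744210 + 1·1136689 = 6625109
t_19 = -2·6625109 + 1·-2744210 = -15994428
t_20 = -2·-15994428 + 1·6625109 = 38613965
t_21 = -2·38613965 + 1·-15994428 = -93222358

-93222358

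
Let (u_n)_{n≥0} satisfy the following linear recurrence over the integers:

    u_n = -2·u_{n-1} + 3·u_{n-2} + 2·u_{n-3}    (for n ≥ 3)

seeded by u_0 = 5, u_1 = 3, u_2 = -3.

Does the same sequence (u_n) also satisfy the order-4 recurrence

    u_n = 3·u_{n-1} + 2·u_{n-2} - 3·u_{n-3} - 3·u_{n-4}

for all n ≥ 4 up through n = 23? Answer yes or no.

no

Terms u_0..u_23: 5, 3, -3, 25, -53, 175, -459, 1337, -3701, 10495, -29419, 82921, -233109, 656143, -1845771, 5193753, -14612533, 41114783, -115679659, 325478601, -915766613, 2576609711, -7249562059, 20397420025
n=4: candidate gives 45, actual u_4 = -53 ✗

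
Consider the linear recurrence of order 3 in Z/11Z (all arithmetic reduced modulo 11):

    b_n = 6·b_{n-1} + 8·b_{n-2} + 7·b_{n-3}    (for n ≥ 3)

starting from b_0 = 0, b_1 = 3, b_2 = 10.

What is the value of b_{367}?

8

b_3 = 6·10 + 8·3 + 7·0 = 7
b_4 = 6·7 + 8·10 + 7·3 = 0
b_5 = 6·0 + 8·7 + 7·10 = 5
b_6 = 6·5 + 8·0 + 7·7 = 2
b_7 = 6·2 + 8·5 + 7·0 = 8
b_8 = 6·8 + 8·2 + 7·5 = 0
b_9 = 6·0 + 8·8 + 7·2 = 1
b_10 = 6·1 + 8·0 + 7·8 = 7
b_11 = 6·7 + 8·1 + 7·0 = 6
b_12 = 6·6 + 8·7 + 7·1 = 0
b_13 = 6·0 + 8·6 + 7·7 = 9
b_14 = 6·9 + 8·0 + 7·6 = 8
b_15 = 6·8 + 8·9 + 7·0 = 10
b_16 = 6·10 + 8·8 + 7·9 = 0
b_17 = 6·0 + 8·10 + 7·8 = 4
b_18 = 6·4 + 8·0 + 7·10 = 6
b_19 = 6·6 + 8·4 + 7·0 = 2
b_20 = 6·2 + 8·6 + 7·4 = 0
b_21 = 6·0 + 8·2 + 7·6 = 3
b_22 = 6·3 + 8·0 + 7·2 = 10
(b_20, b_21, b_22) = (0, 3, 10) = (b_0, b_1, b_2), so the sequence has period 20.
367 ≡ 7 (mod 20), hence b_367 = b_7 = 8.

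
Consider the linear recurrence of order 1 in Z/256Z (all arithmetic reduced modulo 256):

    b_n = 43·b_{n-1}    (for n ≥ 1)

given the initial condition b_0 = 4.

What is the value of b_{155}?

b_1 = 43·4 = 172
b_2 = 43·172 = 228
b_3 = 43·228 = 76
b_4 = 43·76 = 196
b_5 = 43·196 = 236
b_6 = 43·236 = 164
b_7 = 43·164 = 140
b_8 = 43·140 = 132
b_9 = 43·132 = 44
b_10 = 43·44 = 100
b_11 = 43·100 = 204
b_12 = 43·204 = 68
b_13 = 43·68 = 108
b_14 = 43·108 = 36
b_15 = 43·36 = 12
b_16 = 43·12 = 4
(b_16) = (4) = (b_0), so the sequence has period 16.
155 ≡ 11 (mod 16), hence b_155 = b_11 = 204.

204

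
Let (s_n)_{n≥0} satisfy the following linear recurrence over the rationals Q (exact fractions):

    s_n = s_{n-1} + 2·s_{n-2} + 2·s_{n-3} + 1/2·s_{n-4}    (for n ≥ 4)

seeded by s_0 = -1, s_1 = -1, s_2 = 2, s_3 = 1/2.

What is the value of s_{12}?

1892

s_4 = 1·1/2 + 2·2 + 2·-1 + 1/2·-1 = 2
s_5 = 1·2 + 2·1/2 + 2·2 + 1/2·-1 = 13/2
s_6 = 1·13/2 + 2·2 + 2·1/2 + 1/2·2 = 25/2
s_7 = 1·25/2 + 2·13/2 + 2·2 + 1/2·1/2 = 119/4
s_8 = 1·119/4 + 2·25/2 + 2·13/2 + 1/2·2 = 275/4
s_9 = 1·275/4 + 2·119/4 + 2·25/2 + 1/2·13/2 = 313/2
s_10 = 1·313/2 + 2·275/4 + 2·119/4 + 1/2·25/2 = 1439/4
s_11 = 1·1439/4 + 2·313/2 + 2·275/4 + 1/2·119/4 = 6601/8
s_12 = 1·6601/8 + 2·1439/4 + 2·313/2 + 1/2·275/4 = 1892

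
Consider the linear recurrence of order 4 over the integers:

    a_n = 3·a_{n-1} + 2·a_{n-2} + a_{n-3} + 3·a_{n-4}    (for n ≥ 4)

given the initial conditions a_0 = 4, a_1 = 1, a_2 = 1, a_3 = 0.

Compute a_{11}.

120021

a_4 = 3·0 + 2·1 + 1·1 + 3·4 = 15
a_5 = 3·15 + 2·0 + 1·1 + 3·1 = 49
a_6 = 3·49 + 2·15 + 1·0 + 3·1 = 180
a_7 = 3·180 + 2·49 + 1·15 + 3·0 = 653
a_8 = 3·653 + 2·180 + 1·49 + 3·15 = 2413
a_9 = 3·2413 + 2·653 + 1·180 + 3·49 = 8872
a_10 = 3·8872 + 2·2413 + 1·653 + 3·180 = 32635
a_11 = 3·32635 + 2·8872 + 1·2413 + 3·653 = 120021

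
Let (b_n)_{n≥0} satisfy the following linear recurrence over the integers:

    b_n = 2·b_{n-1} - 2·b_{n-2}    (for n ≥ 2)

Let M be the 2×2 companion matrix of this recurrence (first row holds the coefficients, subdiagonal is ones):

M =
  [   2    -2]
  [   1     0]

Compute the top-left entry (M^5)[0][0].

-8

(M^5)[0][0] is the top entry after applying M 5 times to the unit state (1, 0). Equivalently it is h_{6} for the auxiliary sequence (h_n) obeying the same recurrence with h_1 = 1 and h_i = 0 for 0 ≤ i < 1:
h_2 = 2·1 + -2·0 = 2
h_3 = 2·2 + -2·1 = 2
h_4 = 2·2 + -2·2 = 0
h_5 = 2·0 + -2·2 = -4
h_6 = 2·-4 + -2·0 = -8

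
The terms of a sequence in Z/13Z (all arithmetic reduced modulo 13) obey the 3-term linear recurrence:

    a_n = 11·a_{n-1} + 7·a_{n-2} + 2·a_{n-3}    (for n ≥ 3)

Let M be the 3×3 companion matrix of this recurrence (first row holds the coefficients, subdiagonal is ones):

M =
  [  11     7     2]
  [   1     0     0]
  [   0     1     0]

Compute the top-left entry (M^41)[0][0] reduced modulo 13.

11

(M^41)[0][0] is the top entry after applying M 41 times to the unit state (1, 0, 0). Equivalently it is h_{43} for the auxiliary sequence (h_n) obeying the same recurrence with h_2 = 1 and h_i = 0 for 0 ≤ i < 2:
h_3 = 11·1 + 7·0 + 2·0 = 11
h_4 = 11·11 + 7·1 + 2·0 = 11
h_5 = 11·11 + 7·11 + 2·1 = 5
h_6 = 11·5 + 7·11 + 2·11 = 11
h_7 = 11·11 + 7·5 + 2·11 = 9
h_8 = 11·9 + 7·11 + 2·5 = 4
h_9 = 11·4 + 7·9 + 2·11 = 12
h_10 = 11·12 + 7·4 + 2·9 = 9
h_11 = 11·9 + 7·12 + 2·4 = 9
h_12 = 11·9 + 7·9 + 2·12 = 4
h_13 = 11·4 + 7·9 + 2·9 = 8
h_14 = 11·8 + 7·4 + 2·9 = 4
h_15 = 11·4 + 7·8 + 2·4 = 4
h_16 = 11·4 + 7·4 + 2·8 = 10
h_17 = 11·10 + 7·4 + 2·4 = 3
h_18 = 11·3 + 7·10 + 2·4 = 7
h_19 = 11·7 + 7·3 + 2·10 = 1
h_20 = 11·1 + 7·7 + 2·3 = 1
h_21 = 11·1 + 7·1 + 2·7 = 6
h_22 = 11·6 + 7·1 + 2·1 = 10
h_23 = 11·10 + 7·6 + 2·1 = 11
h_24 = 11·11 + 7·10 + 2·6 = 8
h_25 = 11·8 + 7·11 + 2·10 = 3
h_26 = 11·3 + 7·8 + 2·11 = 7
h_27 = 11·7 + 7·3 + 2·8 = 10
h_28 = 11·10 + 7·7 + 2·3 = 9
h_29 = 11·9 + 7·10 + 2·7 = 1
h_30 = 11·1 + 7·9 + 2·10 = 3
h_31 = 11·3 + 7·1 + 2·9 = 6
h_32 = 11·6 + 7·3 + 2·1 = 11
h_33 = 11·11 + 7·6 + 2·3 = 0
h_34 = 11·0 + 7·11 + 2·6 = 11
h_35 = 11·11 + 7·0 + 2·11 = 0
h_36 = 11·0 + 7·11 + 2·0 = 12
h_37 = 11·12 + 7·0 + 2·11 = 11
h_38 = 11·11 + 7·12 + 2·0 = 10
h_39 = 11·10 + 7·11 + 2·12 = 3
h_40 = 11·3 + 7·10 + 2·11 = 8
h_41 = 11·8 + 7·3 + 2·10 = 12
h_42 = 11·12 + 7·8 + 2·3 = 12
h_43 = 11·12 + 7·12 + 2·8 = 11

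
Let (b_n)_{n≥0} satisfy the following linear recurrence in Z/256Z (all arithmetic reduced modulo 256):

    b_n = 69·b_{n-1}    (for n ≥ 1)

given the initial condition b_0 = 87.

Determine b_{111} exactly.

171

b_1 = 69·87 = 115
b_2 = 69·115 = 255
b_3 = 69·255 = 187
b_4 = 69·187 = 103
b_5 = 69·103 = 195
b_6 = 69·195 = 143
b_7 = 69·143 = 139
b_8 = 69·139 = 119
b_9 = 69·119 = 19
b_10 = 69·19 = 31
b_11 = 69·31 = 91
b_12 = 69·91 = 135
b_13 = 69·135 = 99
b_14 = 69·99 = 175
b_15 = 69·175 = 43
b_16 = 69·43 = 151
b_17 = 69·151 = 179
b_18 = 69·179 = 63
b_19 = 69·63 = 251
b_20 = 69·251 = 167
b_21 = 69·167 = 3
b_22 = 69·3 = 207
b_23 = 69·207 = 203
b_24 = 69·203 = 183
b_25 = 69·183 = 83
b_26 = 69·83 = 95
b_27 = 69·95 = 155
b_28 = 69·155 = 199
b_29 = 69·199 = 163
b_30 = 69·163 = 239
b_31 = 69·239 = 107
b_32 = 69·107 = 215
b_33 = 69·215 = 243
b_34 = 69·243 = 127
b_35 = 69·127 = 59
b_36 = 69·59 = 231
b_37 = 69·231 = 67
b_38 = 69·67 = 15
b_39 = 69·15 = 11
b_40 = 69·11 = 247
b_41 = 69·247 = 147
b_42 = 69·147 = 159
b_43 = 69·159 = 219
b_44 = 69·219 = 7
b_45 = 69·7 = 227
b_46 = 69·227 = 47
b_47 = 69·47 = 171
b_48 = 69·171 = 23
b_49 = 69·23 = 51
b_50 = 69·51 = 191
b_51 = 69·191 = 123
b_52 = 69·123 = 39
b_53 = 69·39 = 131
b_54 = 69·131 = 79
b_55 = 69·79 = 75
b_56 = 69·75 = 55
b_57 = 69·55 = 211
b_58 = 69·211 = 223
b_59 = 69·223 = 27
b_60 = 69·27 = 71
b_61 = 69·71 = 35
b_62 = 69·35 = 111
b_63 = 69·111 = 235
b_64 = 69·235 = 87
b_65 = 69·87 = 115
b_66 = 69·115 = 255
b_67 = 69·255 = 187
b_68 = 69·187 = 103
b_69 = 69·103 = 195
b_70 = 69·195 = 143
b_71 = 69·143 = 139
b_72 = 69·139 = 119
b_73 = 69·119 = 19
b_74 = 69·19 = 31
b_75 = 69·31 = 91
b_76 = 69·91 = 135
b_77 = 69·135 = 99
b_78 = 69·99 = 175
b_79 = 69·175 = 43
b_80 = 69·43 = 151
b_81 = 69·151 = 179
b_82 = 69·179 = 63
b_83 = 69·63 = 251
b_84 = 69·251 = 167
b_85 = 69·167 = 3
b_86 = 69·3 = 207
b_87 = 69·207 = 203
b_88 = 69·203 = 183
b_89 = 69·183 = 83
b_90 = 69·83 = 95
b_91 = 69·95 = 155
b_92 = 69·155 = 199
b_93 = 69·199 = 163
b_94 = 69·163 = 239
b_95 = 69·239 = 107
b_96 = 69·107 = 215
b_97 = 69·215 = 243
b_98 = 69·243 = 127
b_99 = 69·127 = 59
b_100 = 69·59 = 231
b_101 = 69·231 = 67
b_102 = 69·67 = 15
b_103 = 69·15 = 11
b_104 = 69·11 = 247
b_105 = 69·247 = 147
b_106 = 69·147 = 159
b_107 = 69·159 = 219
b_108 = 69·219 = 7
b_109 = 69·7 = 227
b_110 = 69·227 = 47
b_111 = 69·47 = 171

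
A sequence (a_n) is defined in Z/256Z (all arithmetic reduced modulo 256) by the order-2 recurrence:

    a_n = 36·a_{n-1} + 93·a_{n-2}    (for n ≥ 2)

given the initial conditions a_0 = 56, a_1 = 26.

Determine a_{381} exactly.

170

a_2 = 36·26 + 93·56 = 0
a_3 = 36·0 + 93·26 = 114
a_4 = 36·114 + 93·0 = 8
a_5 = 36·8 + 93·114 = 138
a_6 = 36·138 + 93·8 = 80
a_7 = 36·80 + 93·138 = 98
a_8 = 36·98 + 93·80 = 216
a_9 = 36·216 + 93·98 = 250
a_10 = 36·250 + 93·216 = 160
a_11 = 36·160 + 93·250 = 82
a_12 = 36·82 + 93·160 = 168
a_13 = 36·168 + 93·82 = 106
a_14 = 36·106 + 93·168 = 240
a_15 = 36·240 + 93·106 = 66
a_16 = 36·66 + 93·240 = 120
a_17 = 36·120 + 93·66 = 218
a_18 = 36·218 + 93·120 = 64
a_19 = 36·64 + 93·218 = 50
a_20 = 36·50 + 93·64 = 72
a_21 = 36·72 + 93·50 = 74
a_22 = 36·74 + 93·72 = 144
a_23 = 36·144 + 93·74 = 34
a_24 = 36·34 + 93·144 = 24
a_25 = 36·24 + 93·34 = 186
a_26 = 36·186 + 93·24 = 224
a_27 = 36·224 + 93·186 = 18
a_28 = 36·18 + 93·224 = 232
a_29 = 36·232 + 93·18 = 42
a_30 = 36·42 + 93·232 = 48
a_31 = 36·48 + 93·42 = 2
a_32 = 36·2 + 93·48 = 184
a_33 = 36·184 + 93·2 = 154
a_34 = 36·154 + 93·184 = 128
a_35 = 36·128 + 93·154 = 242
a_36 = 36·242 + 93·128 = 136
a_37 = 36·136 + 93·242 = 10
a_38 = 36·10 + 93·136 = 208
a_39 = 36·208 + 93·10 = 226
a_40 = 36·226 + 93·208 = 88
a_41 = 36·88 + 93·226 = 122
a_42 = 36·122 + 93·88 = 32
a_43 = 36·32 + 93·122 = 210
a_44 = 36·210 + 93·32 = 40
a_45 = 36·40 + 93·210 = 234
a_46 = 36·234 + 93·40 = 112
a_47 = 36·112 + 93·234 = 194
a_48 = 36·194 + 93·112 = 248
a_49 = 36·248 + 93·194 = 90
a_50 = 36·90 + 93·248 = 192
a_51 = 36·192 + 93·90 = 178
a_52 = 36·178 + 93·192 = 200
a_53 = 36·200 + 93·178 = 202
a_54 = 36·202 + 93·200 = 16
a_55 = 36·16 + 93·202 = 162
a_56 = 36·162 + 93·16 = 152
a_57 = 36·152 + 93·162 = 58
a_58 = 36·58 + 93·152 = 96
a_59 = 36·96 + 93·58 = 146
a_60 = 36·146 + 93·96 = 104
a_61 = 36·104 + 93·146 = 170
a_62 = 36·170 + 93·104 = 176
a_63 = 36·176 + 93·170 = 130
a_64 = 36·130 + 93·176 = 56
a_65 = 36·56 + 93·130 = 26
(a_64, a_65) = (56, 26) = (a_0, a_1), so the sequence has period 64.
381 ≡ 61 (mod 64), hence a_381 = a_61 = 170.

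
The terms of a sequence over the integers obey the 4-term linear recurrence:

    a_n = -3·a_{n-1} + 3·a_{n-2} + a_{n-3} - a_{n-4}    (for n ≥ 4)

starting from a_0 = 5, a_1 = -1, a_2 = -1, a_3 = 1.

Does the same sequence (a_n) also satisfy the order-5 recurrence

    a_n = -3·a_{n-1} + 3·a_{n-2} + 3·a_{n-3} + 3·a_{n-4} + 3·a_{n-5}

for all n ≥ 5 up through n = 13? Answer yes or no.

no

Terms a_0..a_13: 5, -1, -1, 1, -12, 39, -151, 557, -2073, 7700, -28611, 106303, -394969, 1467505
n=5: candidate gives 48, actual a_5 = 39 ✗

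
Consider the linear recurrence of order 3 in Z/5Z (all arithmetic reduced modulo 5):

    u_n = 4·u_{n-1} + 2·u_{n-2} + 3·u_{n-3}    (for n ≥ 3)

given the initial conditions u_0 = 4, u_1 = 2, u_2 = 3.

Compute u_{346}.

1

u_3 = 4·3 + 2·2 + 3·4 = 3
u_4 = 4·3 + 2·3 + 3·2 = 4
u_5 = 4·4 + 2·3 + 3·3 = 1
u_6 = 4·1 + 2·4 + 3·3 = 1
u_7 = 4·1 + 2·1 + 3·4 = 3
u_8 = 4·3 + 2·1 + 3·1 = 2
u_9 = 4·2 + 2·3 + 3·1 = 2
u_10 = 4·2 + 2·2 + 3·3 = 1
u_11 = 4·1 + 2·2 + 3·2 = 4
u_12 = 4·4 + 2·1 + 3·2 = 4
u_13 = 4·4 + 2·4 + 3·1 = 2
u_14 = 4·2 + 2·4 + 3·4 = 3
(u_12, u_13, u_14) = (4, 2, 3) = (u_0, u_1, u_2), so the sequence has period 12.
346 ≡ 10 (mod 12), hence u_346 = u_10 = 1.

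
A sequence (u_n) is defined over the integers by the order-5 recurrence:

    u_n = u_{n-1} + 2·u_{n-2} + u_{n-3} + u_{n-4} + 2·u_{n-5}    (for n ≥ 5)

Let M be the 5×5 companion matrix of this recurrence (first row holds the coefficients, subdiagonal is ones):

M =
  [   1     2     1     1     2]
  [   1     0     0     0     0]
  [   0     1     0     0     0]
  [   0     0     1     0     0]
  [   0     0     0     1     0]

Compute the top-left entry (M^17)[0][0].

(M^17)[0][0] is the top entry after applying M 17 times to the unit state (1, 0, 0, 0, 0). Equivalently it is h_{21} for the auxiliary sequence (h_n) obeying the same recurrence with h_4 = 1 and h_i = 0 for 0 ≤ i < 4:
h_5 = 1·1 + 2·0 + 1·0 + 1·0 + 2·0 = 1
h_6 = 1·1 + 2·1 + 1·0 + 1·0 + 2·0 = 3
h_7 = 1·3 + 2·1 + 1·1 + 1·0 + 2·0 = 6
h_8 = 1·6 + 2·3 + 1·1 + 1·1 + 2·0 = 14
h_9 = 1·14 + 2·6 + 1·3 + 1·1 + 2·1 = 32
h_10 = 1·32 + 2·14 + 1·6 + 1·3 + 2·1 = 71
h_11 = 1·71 + 2·32 + 1·14 + 1·6 + 2·3 = 161
h_12 = 1·161 + 2·71 + 1·32 + 1·14 + 2·6 = 361
h_13 = 1·361 + 2·161 + 1·71 + 1·32 + 2·14 = 814
h_14 = 1·814 + 2·361 + 1·161 + 1·71 + 2·32 = 1832
h_15 = 1·1832 + 2·814 + 1·361 + 1·161 + 2·71 = 4124
h_16 = 1·4124 + 2·1832 + 1·814 + 1·361 + 2·161 = 9285
h_17 = 1·9285 + 2·4124 + 1·1832 + 1·814 + 2·361 = 20901
h_18 = 1·20901 + 2·9285 + 1·4124 + 1·1832 + 2·814 = 47055
h_19 = 1·47055 + 2·20901 + 1·9285 + 1·4124 + 2·1832 = 105930
h_20 = 1·105930 + 2·47055 + 1·20901 + 1·9285 + 2·4124 = 238474
h_21 = 1·238474 + 2·105930 + 1·47055 + 1·20901 + 2·9285 = 536860

536860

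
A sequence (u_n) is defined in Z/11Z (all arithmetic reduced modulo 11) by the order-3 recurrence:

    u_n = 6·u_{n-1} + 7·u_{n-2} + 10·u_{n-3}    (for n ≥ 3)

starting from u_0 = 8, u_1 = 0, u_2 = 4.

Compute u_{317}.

u_3 = 6·4 + 7·0 + 10·8 = 5
u_4 = 6·5 + 7·4 + 10·0 = 3
u_5 = 6·3 + 7·5 + 10·4 = 5
u_6 = 6·5 + 7·3 + 10·5 = 2
u_7 = 6·2 + 7·5 + 10·3 = 0
u_8 = 6·0 + 7·2 + 10·5 = 9
u_9 = 6·9 + 7·0 + 10·2 = 8
u_10 = 6·8 + 7·9 + 10·0 = 1
u_11 = 6·1 + 7·8 + 10·9 = 9
u_12 = 6·9 + 7·1 + 10·8 = 9
u_13 = 6·9 + 7·9 + 10·1 = 6
u_14 = 6·6 + 7·9 + 10·9 = 2
u_15 = 6·2 + 7·6 + 10·9 = 1
u_16 = 6·1 + 7·2 + 10·6 = 3
u_17 = 6·3 + 7·1 + 10·2 = 1
u_18 = 6·1 + 7·3 + 10·1 = 4
u_19 = 6·4 + 7·1 + 10·3 = 6
u_20 = 6·6 + 7·4 + 10·1 = 8
u_21 = 6·8 + 7·6 + 10·4 = 9
u_22 = 6·9 + 7·8 + 10·6 = 5
u_23 = 6·5 + 7·9 + 10·8 = 8
u_24 = 6·8 + 7·5 + 10·9 = 8
u_25 = 6·8 + 7·8 + 10·5 = 0
u_26 = 6·0 + 7·8 + 10·8 = 4
(u_24, u_25, u_26) = (8, 0, 4) = (u_0, u_1, u_2), so the sequence has period 24.
317 ≡ 5 (mod 24), hence u_317 = u_5 = 5.

5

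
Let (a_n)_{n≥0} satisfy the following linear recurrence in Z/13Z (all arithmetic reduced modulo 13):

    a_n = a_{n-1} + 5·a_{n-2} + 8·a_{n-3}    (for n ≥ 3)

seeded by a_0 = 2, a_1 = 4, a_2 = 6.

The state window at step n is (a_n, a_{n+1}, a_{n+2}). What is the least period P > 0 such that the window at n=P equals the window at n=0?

n=0: window = (2, 4, 6)
n=1: window = (4, 6, 3)
n=2: window = (6, 3, 0)
n=3: window = (3, 0, 11)
n=4: window = (0, 11, 9)
n=5: window = (11, 9, 12)
n=6: window = (9, 12, 2)
n=7: window = (12, 2, 4)
n=8: window = (2, 4, 6)
window at n=8 equals window at n=0 → period = 8

8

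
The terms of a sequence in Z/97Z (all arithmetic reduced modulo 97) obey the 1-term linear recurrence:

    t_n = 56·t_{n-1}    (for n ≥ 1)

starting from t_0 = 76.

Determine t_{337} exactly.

t_1 = 56·76 = 85
t_2 = 56·85 = 7
t_3 = 56·7 = 4
t_4 = 56·4 = 30
t_5 = 56·30 = 31
t_6 = 56·31 = 87
t_7 = 56·87 = 22
t_8 = 56·22 = 68
t_9 = 56·68 = 25
t_10 = 56·25 = 42
t_11 = 56·42 = 24
t_12 = 56·24 = 83
t_13 = 56·83 = 89
t_14 = 56·89 = 37
t_15 = 56·37 = 35
t_16 = 56·35 = 20
t_17 = 56·20 = 53
t_18 = 56·53 = 58
t_19 = 56·58 = 47
t_20 = 56·47 = 13
t_21 = 56·13 = 49
t_22 = 56·49 = 28
t_23 = 56·28 = 16
t_24 = 56·16 = 23
t_25 = 56·23 = 27
t_26 = 56·27 = 57
t_27 = 56·57 = 88
t_28 = 56·88 = 78
t_29 = 56·78 = 3
t_30 = 56·3 = 71
t_31 = 56·71 = 96
t_32 = 56·96 = 41
t_33 = 56·41 = 65
t_34 = 56·65 = 51
t_35 = 56·51 = 43
t_36 = 56·43 = 80
t_37 = 56·80 = 18
t_38 = 56·18 = 38
t_39 = 56·38 = 91
t_40 = 56·91 = 52
t_41 = 56·52 = 2
t_42 = 56·2 = 15
t_43 = 56·15 = 64
t_44 = 56·64 = 92
t_45 = 56·92 = 11
t_46 = 56·11 = 34
t_47 = 56·34 = 61
t_48 = 56·61 = 21
t_49 = 56·21 = 12
t_50 = 56·12 = 90
t_51 = 56·90 = 93
t_52 = 56·93 = 67
t_53 = 56·67 = 66
t_54 = 56·66 = 10
t_55 = 56·10 = 75
t_56 = 56·75 = 29
t_57 = 56·29 = 72
t_58 = 56·72 = 55
t_59 = 56·55 = 73
t_60 = 56·73 = 14
t_61 = 56·14 = 8
t_62 = 56·8 = 60
t_63 = 56·60 = 62
t_64 = 56·62 = 77
t_65 = 56·77 = 44
t_66 = 56·44 = 39
t_67 = 56·39 = 50
t_68 = 56·50 = 84
t_69 = 56·84 = 48
t_70 = 56·48 = 69
t_71 = 56·69 = 81
t_72 = 56·81 = 74
t_73 = 56·74 = 70
t_74 = 56·70 = 40
t_75 = 56·40 = 9
t_76 = 56·9 = 19
t_77 = 56·19 = 94
t_78 = 56·94 = 26
t_79 = 56·26 = 1
t_80 = 56·1 = 56
t_81 = 56·56 = 32
t_82 = 56·32 = 46
t_83 = 56·46 = 54
t_84 = 56·54 = 17
t_85 = 56·17 = 79
t_86 = 56·79 = 59
t_87 = 56·59 = 6
t_88 = 56·6 = 45
t_89 = 56·45 = 95
t_90 = 56·95 = 82
t_91 = 56·82 = 33
t_92 = 56·33 = 5
t_93 = 56·5 = 86
t_94 = 56·86 = 63
t_95 = 56·63 = 36
t_96 = 56·36 = 76
(t_96) = (76) = (t_0), so the sequence has period 96.
337 ≡ 49 (mod 96), hence t_337 = t_49 = 12.

12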